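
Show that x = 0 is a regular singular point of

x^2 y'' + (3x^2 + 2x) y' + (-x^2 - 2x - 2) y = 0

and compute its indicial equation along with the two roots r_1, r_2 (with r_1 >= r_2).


Divide by x^2 to reach normal form y'' + P_1(x) y' + P_2(x) y = 0 with P_1(x) = 3 + 2/x and P_2(x) = -1 - 2/x - 2/x^2.
x = 0 is a singular point because the y'-coefficient 3 + 2/x has a pole at x = 0 and the y-coefficient -1 - 2/x - 2/x^2 has a pole at x = 0.
It is a regular singular point because x P_1(x) = p(x) = 3x + 2 and x^2 P_2(x) = q(x) = -x^2 - 2x - 2 are polynomials, hence analytic at x = 0.
p(0) = 2,  q(0) = -2.
Indicial equation: r(r-1) + p(0) r + q(0) = 0, i.e. r^2 + (p(0) - 1) r + q(0) = 0, i.e. r^2 + 1 r - 2 = 0.
Discriminant: (1)^2 - 4(-2) = 9, so r = (-1 ± 3)/2.
Solving: r_1 = 1, r_2 = -2.

indicial: r^2 + 1 r - 2 = 0; roots r_1 = 1, r_2 = -2


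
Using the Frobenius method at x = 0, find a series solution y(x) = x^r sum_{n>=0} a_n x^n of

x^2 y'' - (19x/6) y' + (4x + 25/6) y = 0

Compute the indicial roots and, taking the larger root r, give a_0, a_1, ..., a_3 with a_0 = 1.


Write in Frobenius form y'' + (p(x)/x) y' + (q(x)/x^2) y = 0:
  p(x) = -19/6,  q(x) = 4x + 25/6.
Indicial equation: r(r-1) + (-19/6) r + (25/6) = 0 -> roots r_1 = 5/2, r_2 = 5/3.
Take r = r_1 = 5/2. Let y(x) = x^r sum_{n>=0} a_n x^n with a_0 = 1.
Substitute y = x^r sum a_n x^n and match x^{r+n}. The recurrence is
  D(n) a_n + 4 a_{n-1} = 0,  where D(n) = (r+n)(r+n-1) + (-19/6)(r+n) + (25/6).
  a_n = -4 / D(n) * a_{n-1}.
Since the indicial polynomial factors as (r - r_1)(r - r_2), D(n) = (r_1 + n - r_1)(r_1 + n - r_2) = n(n + 5/6).
Evaluating step by step (a_0 = 1):
  n = 1: D(1) = 1(1 + 5/6) = 11/6; numerator = -4(1) = -4; a_1 = (-4)/(11/6) = -24/11
  n = 2: D(2) = 2(2 + 5/6) = 17/3; numerator = -4(-24/11) = 96/11; a_2 = (96/11)/(17/3) = 288/187
  n = 3: D(3) = 3(3 + 5/6) = 23/2; numerator = -4(288/187) = -1152/187; a_3 = (-1152/187)/(23/2) = -2304/4301

r = 5/2; a_0 = 1; a_1 = -24/11; a_2 = 288/187; a_3 = -2304/4301


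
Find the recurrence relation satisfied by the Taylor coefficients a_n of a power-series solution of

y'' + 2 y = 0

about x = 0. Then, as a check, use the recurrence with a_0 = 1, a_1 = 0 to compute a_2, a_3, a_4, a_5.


Substitute y = sum_n a_n x^n into y'' + (const) y = 0.
y''(x) = sum_{n>=0} (n+2)(n+1) a_{n+2} x^n.
The ODE becomes sum_n [(n+2)(n+1) a_{n+2} + 2 a_n] x^n = 0.
Setting each coefficient to zero gives the recurrence:
  (n+2)(n+1) a_{n+2} + 2 a_n = 0,
  a_{n+2} = -2 / ((n+1)(n+2)) a_n.

Check with a_0 = 1, a_1 = 0 (apply the recurrence for n = 0, 1, 2, 3): a_0 = 1, a_1 = 0, a_2 = -1, a_3 = 0, a_4 = 1/6, a_5 = 0.

a_{n+2} = -2/((n+1)(n+2)) * a_n; check: a_0 = 1, a_1 = 0, a_2 = -1, a_3 = 0, a_4 = 1/6, a_5 = 0


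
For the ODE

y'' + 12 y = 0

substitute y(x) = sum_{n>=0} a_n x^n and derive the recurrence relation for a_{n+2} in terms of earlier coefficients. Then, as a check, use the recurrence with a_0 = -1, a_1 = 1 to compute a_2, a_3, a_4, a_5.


Substitute y = sum_n a_n x^n into y'' + (const) y = 0.
y''(x) = sum_{n>=0} (n+2)(n+1) a_{n+2} x^n.
The ODE becomes sum_n [(n+2)(n+1) a_{n+2} + 12 a_n] x^n = 0.
Setting each coefficient to zero gives the recurrence:
  (n+2)(n+1) a_{n+2} + 12 a_n = 0,
  a_{n+2} = -12 / ((n+1)(n+2)) a_n.

Check with a_0 = -1, a_1 = 1 (apply the recurrence for n = 0, 1, 2, 3): a_0 = -1, a_1 = 1, a_2 = 6, a_3 = -2, a_4 = -6, a_5 = 6/5.

a_{n+2} = -12/((n+1)(n+2)) * a_n; check: a_0 = -1, a_1 = 1, a_2 = 6, a_3 = -2, a_4 = -6, a_5 = 6/5


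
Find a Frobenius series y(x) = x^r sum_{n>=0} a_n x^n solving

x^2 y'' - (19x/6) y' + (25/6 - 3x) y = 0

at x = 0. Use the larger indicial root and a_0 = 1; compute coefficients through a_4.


Write in Frobenius form y'' + (p(x)/x) y' + (q(x)/x^2) y = 0:
  p(x) = -19/6,  q(x) = 25/6 - 3x.
Indicial equation: r(r-1) + (-19/6) r + (25/6) = 0 -> roots r_1 = 5/2, r_2 = 5/3.
Take r = r_1 = 5/2. Let y(x) = x^r sum_{n>=0} a_n x^n with a_0 = 1.
Substitute y = x^r sum a_n x^n and match x^{r+n}. The recurrence is
  D(n) a_n - 3 a_{n-1} = 0,  where D(n) = (r+n)(r+n-1) + (-19/6)(r+n) + (25/6).
  a_n = 3 / D(n) * a_{n-1}.
Since the indicial polynomial factors as (r - r_1)(r - r_2), D(n) = (r_1 + n - r_1)(r_1 + n - r_2) = n(n + 5/6).
Evaluating step by step (a_0 = 1):
  n = 1: D(1) = 1(1 + 5/6) = 11/6; numerator = 3(1) = 3; a_1 = (3)/(11/6) = 18/11
  n = 2: D(2) = 2(2 + 5/6) = 17/3; numerator = 3(18/11) = 54/11; a_2 = (54/11)/(17/3) = 162/187
  n = 3: D(3) = 3(3 + 5/6) = 23/2; numerator = 3(162/187) = 486/187; a_3 = (486/187)/(23/2) = 972/4301
  n = 4: D(4) = 4(4 + 5/6) = 58/3; numerator = 3(972/4301) = 2916/4301; a_4 = (2916/4301)/(58/3) = 4374/124729

r = 5/2; a_0 = 1; a_1 = 18/11; a_2 = 162/187; a_3 = 972/4301; a_4 = 4374/124729


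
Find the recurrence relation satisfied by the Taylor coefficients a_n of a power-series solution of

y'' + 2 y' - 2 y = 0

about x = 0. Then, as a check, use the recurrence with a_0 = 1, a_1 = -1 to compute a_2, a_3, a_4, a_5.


Substitute y = sum_n a_n x^n.
y''(x) has coefficient (n+2)(n+1) a_{n+2} at x^n;
2 y'(x) has coefficient 2 (n+1) a_{n+1} at x^n;
-2 y(x) has coefficient -2 a_n at x^n.
Matching x^n: (n+2)(n+1) a_{n+2} + 2 (n+1) a_{n+1} - 2 a_n = 0.
Thus a_{n+2} = [-2 (n+1) a_{n+1} + 2 a_n] / ((n+1)(n+2)).

Check with a_0 = 1, a_1 = -1 (apply the recurrence for n = 0, 1, 2, 3): a_0 = 1, a_1 = -1, a_2 = 2, a_3 = -5/3, a_4 = 7/6, a_5 = -19/30.

a_(n+2) = [-2 (n+1) a_(n+1) + 2 a_n] / ((n+1)(n+2)); check: a_0 = 1, a_1 = -1, a_2 = 2, a_3 = -5/3, a_4 = 7/6, a_5 = -19/30


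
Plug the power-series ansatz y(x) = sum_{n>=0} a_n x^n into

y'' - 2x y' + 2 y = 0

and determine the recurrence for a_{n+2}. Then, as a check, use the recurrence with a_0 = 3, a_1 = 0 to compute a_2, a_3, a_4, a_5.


Substitute y = sum_n a_n x^n.
y''(x) has coefficient (n+2)(n+1) a_{n+2} at x^n;
-2 x y'(x) has coefficient -2 n a_n at x^n (shift);
2 y(x) has coefficient 2 a_n at x^n.
Matching x^n: (n+2)(n+1) a_{n+2} + (-2n + 2) a_n = 0.
Thus a_{n+2} = (2n - 2) / ((n+1)(n+2)) * a_n.

Check with a_0 = 3, a_1 = 0 (apply the recurrence for n = 0, 1, 2, 3): a_0 = 3, a_1 = 0, a_2 = -3, a_3 = 0, a_4 = -1/2, a_5 = 0.

a_(n+2) = (2n - 2) / ((n+1)(n+2)) * a_n; check: a_0 = 3, a_1 = 0, a_2 = -3, a_3 = 0, a_4 = -1/2, a_5 = 0


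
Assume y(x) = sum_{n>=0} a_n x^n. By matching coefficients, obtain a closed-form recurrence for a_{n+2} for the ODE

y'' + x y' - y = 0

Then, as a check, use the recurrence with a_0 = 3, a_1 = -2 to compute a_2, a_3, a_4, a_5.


Substitute y = sum_n a_n x^n.
y''(x) has coefficient (n+2)(n+1) a_{n+2} at x^n;
x y'(x) has coefficient n a_n at x^n (shift);
-y(x) has coefficient -1 a_n at x^n.
Matching x^n: (n+2)(n+1) a_{n+2} + (n - 1) a_n = 0.
Thus a_{n+2} = (-n + 1) / ((n+1)(n+2)) * a_n.

Check with a_0 = 3, a_1 = -2 (apply the recurrence for n = 0, 1, 2, 3): a_0 = 3, a_1 = -2, a_2 = 3/2, a_3 = 0, a_4 = -1/8, a_5 = 0.

a_(n+2) = (-n + 1) / ((n+1)(n+2)) * a_n; check: a_0 = 3, a_1 = -2, a_2 = 3/2, a_3 = 0, a_4 = -1/8, a_5 = 0


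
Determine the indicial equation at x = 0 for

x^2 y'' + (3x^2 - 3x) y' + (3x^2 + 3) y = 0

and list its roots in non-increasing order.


Divide by x^2 to reach normal form y'' + P_1(x) y' + P_2(x) y = 0 with P_1(x) = 3 - 3/x and P_2(x) = 3 + 3/x^2.
x = 0 is a singular point because the y'-coefficient 3 - 3/x has a pole at x = 0 and the y-coefficient 3 + 3/x^2 has a pole at x = 0.
It is a regular singular point because x P_1(x) = p(x) = 3x - 3 and x^2 P_2(x) = q(x) = 3x^2 + 3 are polynomials, hence analytic at x = 0.
p(0) = -3,  q(0) = 3.
Indicial equation: r(r-1) + p(0) r + q(0) = 0, i.e. r^2 + (p(0) - 1) r + q(0) = 0, i.e. r^2 - 4 r + 3 = 0.
Discriminant: (-4)^2 - 4(3) = 4, so r = (4 ± 2)/2.
Solving: r_1 = 3, r_2 = 1.

indicial: r^2 - 4 r + 3 = 0; roots r_1 = 3, r_2 = 1


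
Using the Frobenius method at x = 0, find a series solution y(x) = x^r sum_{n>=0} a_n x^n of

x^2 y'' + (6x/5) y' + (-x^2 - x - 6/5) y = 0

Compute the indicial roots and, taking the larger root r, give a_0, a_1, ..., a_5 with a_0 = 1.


Write in Frobenius form y'' + (p(x)/x) y' + (q(x)/x^2) y = 0:
  p(x) = 6/5,  q(x) = -x^2 - x - 6/5.
Indicial equation: r(r-1) + (6/5) r + (-6/5) = 0 -> roots r_1 = 1, r_2 = -6/5.
Take r = r_1 = 1. Let y(x) = x^r sum_{n>=0} a_n x^n with a_0 = 1.
Substitute y = x^r sum a_n x^n and match x^{r+n}. The recurrence is
  D(n) a_n - 1 a_{n-1} - 1 a_{n-2} = 0,  where D(n) = (r+n)(r+n-1) + (6/5)(r+n) + (-6/5).
  a_n = [1 a_{n-1} + 1 a_{n-2}] / D(n).
Since the indicial polynomial factors as (r - r_1)(r - r_2), D(n) = (r_1 + n - r_1)(r_1 + n - r_2) = n(n + 11/5).
Evaluating step by step (a_0 = 1):
  n = 1: D(1) = 1(1 + 11/5) = 16/5; numerator = 1(1) = 1; a_1 = (1)/(16/5) = 5/16
  n = 2: D(2) = 2(2 + 11/5) = 42/5; numerator = 1(5/16) + 1(1) = 21/16; a_2 = (21/16)/(42/5) = 5/32
  n = 3: D(3) = 3(3 + 11/5) = 78/5; numerator = 1(5/32) + 1(5/16) = 15/32; a_3 = (15/32)/(78/5) = 25/832
  n = 4: D(4) = 4(4 + 11/5) = 124/5; numerator = 1(25/832) + 1(5/32) = 155/832; a_4 = (155/832)/(124/5) = 25/3328
  n = 5: D(5) = 5(5 + 11/5) = 36; numerator = 1(25/3328) + 1(25/832) = 125/3328; a_5 = (125/3328)/(36) = 125/119808

r = 1; a_0 = 1; a_1 = 5/16; a_2 = 5/32; a_3 = 25/832; a_4 = 25/3328; a_5 = 125/119808


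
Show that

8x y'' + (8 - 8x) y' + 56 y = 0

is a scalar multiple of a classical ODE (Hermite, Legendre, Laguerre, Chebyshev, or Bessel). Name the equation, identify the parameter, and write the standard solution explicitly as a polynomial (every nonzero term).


All three coefficients share the factor 8; dividing through by 8 gives  x y'' + (1 - x) y' + 7 y = 0.
This matches the Laguerre equation x y'' + (1 - x) y' + n y = 0 with n = 7; the polynomial solution is L_7(x).
With y = sum_k a_k x^k, matching x^k gives (k+1)k a_{k+1} + (k+1) a_{k+1} - k a_k + n a_k = 0, i.e. (k+1)^2 a_{k+1} = (k - n) a_k = (k - 7) a_k. The right side vanishes at k = 7, so the series terminates at degree 7.
Standard normalization L_n(0) = 1 gives a_0 = 1. Work upward with a_{k+1} = (k - 7) a_k / (k+1)^2:
  a_1 = (0 - 7)(1) / 1^2 = -7/1 = -7
  a_2 = (1 - 7)(-7) / 2^2 = 42/4 = 21/2
  a_3 = (2 - 7)(21/2) / 3^2 = (-105/2)/9 = -35/6
  a_4 = (3 - 7)(-35/6) / 4^2 = (70/3)/16 = 35/24
  a_5 = (4 - 7)(35/24) / 5^2 = (-35/8)/25 = -7/40
  a_6 = (5 - 7)(-7/40) / 6^2 = (7/20)/36 = 7/720
  a_7 = (6 - 7)(7/720) / 7^2 = (-7/720)/49 = -1/5040
Hence L_7(x) = -x^7/5040 + 7 x^6/720 - 7 x^5/40 + 35 x^4/24 - 35 x^3/6 + 21 x^2/2 - 7 x + 1.

L_7(x); series = -x^7/5040 + 7 x^6/720 - 7 x^5/40 + 35 x^4/24 - 35 x^3/6 + 21 x^2/2 - 7 x + 1


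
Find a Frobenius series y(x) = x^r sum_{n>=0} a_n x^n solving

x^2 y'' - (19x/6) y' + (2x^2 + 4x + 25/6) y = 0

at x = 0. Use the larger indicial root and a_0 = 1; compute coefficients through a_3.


Write in Frobenius form y'' + (p(x)/x) y' + (q(x)/x^2) y = 0:
  p(x) = -19/6,  q(x) = 2x^2 + 4x + 25/6.
Indicial equation: r(r-1) + (-19/6) r + (25/6) = 0 -> roots r_1 = 5/2, r_2 = 5/3.
Take r = r_1 = 5/2. Let y(x) = x^r sum_{n>=0} a_n x^n with a_0 = 1.
Substitute y = x^r sum a_n x^n and match x^{r+n}. The recurrence is
  D(n) a_n + 4 a_{n-1} + 2 a_{n-2} = 0,  where D(n) = (r+n)(r+n-1) + (-19/6)(r+n) + (25/6).
  a_n = [-4 a_{n-1} - 2 a_{n-2}] / D(n).
Since the indicial polynomial factors as (r - r_1)(r - r_2), D(n) = (r_1 + n - r_1)(r_1 + n - r_2) = n(n + 5/6).
Evaluating step by step (a_0 = 1):
  n = 1: D(1) = 1(1 + 5/6) = 11/6; numerator = -4(1) = -4; a_1 = (-4)/(11/6) = -24/11
  n = 2: D(2) = 2(2 + 5/6) = 17/3; numerator = -4(-24/11) - 2(1) = 74/11; a_2 = (74/11)/(17/3) = 222/187
  n = 3: D(3) = 3(3 + 5/6) = 23/2; numerator = -4(222/187) - 2(-24/11) = -72/187; a_3 = (-72/187)/(23/2) = -144/4301

r = 5/2; a_0 = 1; a_1 = -24/11; a_2 = 222/187; a_3 = -144/4301


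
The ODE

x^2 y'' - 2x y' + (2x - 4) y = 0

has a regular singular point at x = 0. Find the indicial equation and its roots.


Divide by x^2 to reach normal form y'' + P_1(x) y' + P_2(x) y = 0 with P_1(x) = -2/x and P_2(x) = 2/x - 4/x^2.
x = 0 is a singular point because the y'-coefficient -2/x has a pole at x = 0 and the y-coefficient 2/x - 4/x^2 has a pole at x = 0.
It is a regular singular point because x P_1(x) = p(x) = -2 and x^2 P_2(x) = q(x) = 2x - 4 are polynomials, hence analytic at x = 0.
p(0) = -2,  q(0) = -4.
Indicial equation: r(r-1) + p(0) r + q(0) = 0, i.e. r^2 + (p(0) - 1) r + q(0) = 0, i.e. r^2 - 3 r - 4 = 0.
Discriminant: (-3)^2 - 4(-4) = 25, so r = (3 ± 5)/2.
Solving: r_1 = 4, r_2 = -1.

indicial: r^2 - 3 r - 4 = 0; roots r_1 = 4, r_2 = -1


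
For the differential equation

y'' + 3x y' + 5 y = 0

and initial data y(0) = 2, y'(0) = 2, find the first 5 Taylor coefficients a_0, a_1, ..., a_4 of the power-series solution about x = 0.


Ansatz: y(x) = sum_{n>=0} a_n x^n, so y'(x) = sum_{n>=1} n a_n x^(n-1) and y''(x) = sum_{n>=2} n(n-1) a_n x^(n-2).
Substitute into P(x) y'' + Q(x) y' + R(x) y = 0 with P(x) = 1, Q(x) = 3x, R(x) = 5, and match powers of x.
Initial conditions: a_0 = 2, a_1 = 2.
Setting the coefficient of each power of x to zero and solving order by order (substituting the coefficients already found):
  x^0: 2 a_2 + 5 a_0 = 0  ->  2 a_2 = -5 a_0 = -10  ->  a_2 = -5
  x^1: 6 a_3 + 8 a_1 = 0  ->  6 a_3 = -8 a_1 = -16  ->  a_3 = -8/3
  x^2: 12 a_4 + 11 a_2 = 0  ->  12 a_4 = -11 a_2 = 55  ->  a_4 = 55/12
Truncated series: y(x) = 2 + 2 x - 5 x^2 - (8/3) x^3 + (55/12) x^4 + O(x^5).

a_0 = 2; a_1 = 2; a_2 = -5; a_3 = -8/3; a_4 = 55/12


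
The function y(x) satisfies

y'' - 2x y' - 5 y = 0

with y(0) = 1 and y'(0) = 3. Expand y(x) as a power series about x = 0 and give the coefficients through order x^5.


Ansatz: y(x) = sum_{n>=0} a_n x^n, so y'(x) = sum_{n>=1} n a_n x^(n-1) and y''(x) = sum_{n>=2} n(n-1) a_n x^(n-2).
Substitute into P(x) y'' + Q(x) y' + R(x) y = 0 with P(x) = 1, Q(x) = -2x, R(x) = -5, and match powers of x.
Initial conditions: a_0 = 1, a_1 = 3.
Setting the coefficient of each power of x to zero and solving order by order (substituting the coefficients already found):
  x^0: 2 a_2 - 5 a_0 = 0  ->  2 a_2 = 5 a_0 = 5  ->  a_2 = 5/2
  x^1: 6 a_3 - 7 a_1 = 0  ->  6 a_3 = 7 a_1 = 21  ->  a_3 = 7/2
  x^2: 12 a_4 - 9 a_2 = 0  ->  12 a_4 = 9 a_2 = 45/2  ->  a_4 = 15/8
  x^3: 20 a_5 - 11 a_3 = 0  ->  20 a_5 = 11 a_3 = 77/2  ->  a_5 = 77/40
Truncated series: y(x) = 1 + 3 x + (5/2) x^2 + (7/2) x^3 + (15/8) x^4 + (77/40) x^5 + O(x^6).

a_0 = 1; a_1 = 3; a_2 = 5/2; a_3 = 7/2; a_4 = 15/8; a_5 = 77/40


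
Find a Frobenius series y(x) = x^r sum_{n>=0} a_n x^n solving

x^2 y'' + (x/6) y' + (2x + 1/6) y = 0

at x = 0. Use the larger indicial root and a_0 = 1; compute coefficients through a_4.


Write in Frobenius form y'' + (p(x)/x) y' + (q(x)/x^2) y = 0:
  p(x) = 1/6,  q(x) = 2x + 1/6.
Indicial equation: r(r-1) + (1/6) r + (1/6) = 0 -> roots r_1 = 1/2, r_2 = 1/3.
Take r = r_1 = 1/2. Let y(x) = x^r sum_{n>=0} a_n x^n with a_0 = 1.
Substitute y = x^r sum a_n x^n and match x^{r+n}. The recurrence is
  D(n) a_n + 2 a_{n-1} = 0,  where D(n) = (r+n)(r+n-1) + (1/6)(r+n) + (1/6).
  a_n = -2 / D(n) * a_{n-1}.
Since the indicial polynomial factors as (r - r_1)(r - r_2), D(n) = (r_1 + n - r_1)(r_1 + n - r_2) = n(n + 1/6).
Evaluating step by step (a_0 = 1):
  n = 1: D(1) = 1(1 + 1/6) = 7/6; numerator = -2(1) = -2; a_1 = (-2)/(7/6) = -12/7
  n = 2: D(2) = 2(2 + 1/6) = 13/3; numerator = -2(-12/7) = 24/7; a_2 = (24/7)/(13/3) = 72/91
  n = 3: D(3) = 3(3 + 1/6) = 19/2; numerator = -2(72/91) = -144/91; a_3 = (-144/91)/(19/2) = -288/1729
  n = 4: D(4) = 4(4 + 1/6) = 50/3; numerator = -2(-288/1729) = 576/1729; a_4 = (576/1729)/(50/3) = 864/43225

r = 1/2; a_0 = 1; a_1 = -12/7; a_2 = 72/91; a_3 = -288/1729; a_4 = 864/43225


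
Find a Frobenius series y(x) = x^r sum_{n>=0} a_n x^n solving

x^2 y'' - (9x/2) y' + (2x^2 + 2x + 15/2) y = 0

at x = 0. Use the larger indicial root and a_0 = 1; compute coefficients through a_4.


Write in Frobenius form y'' + (p(x)/x) y' + (q(x)/x^2) y = 0:
  p(x) = -9/2,  q(x) = 2x^2 + 2x + 15/2.
Indicial equation: r(r-1) + (-9/2) r + (15/2) = 0 -> roots r_1 = 3, r_2 = 5/2.
Take r = r_1 = 3. Let y(x) = x^r sum_{n>=0} a_n x^n with a_0 = 1.
Substitute y = x^r sum a_n x^n and match x^{r+n}. The recurrence is
  D(n) a_n + 2 a_{n-1} + 2 a_{n-2} = 0,  where D(n) = (r+n)(r+n-1) + (-9/2)(r+n) + (15/2).
  a_n = [-2 a_{n-1} - 2 a_{n-2}] / D(n).
Since the indicial polynomial factors as (r - r_1)(r - r_2), D(n) = (r_1 + n - r_1)(r_1 + n - r_2) = n(n + 1/2).
Evaluating step by step (a_0 = 1):
  n = 1: D(1) = 1(1 + 1/2) = 3/2; numerator = -2(1) = -2; a_1 = (-2)/(3/2) = -4/3
  n = 2: D(2) = 2(2 + 1/2) = 5; numerator = -2(-4/3) - 2(1) = 2/3; a_2 = (2/3)/(5) = 2/15
  n = 3: D(3) = 3(3 + 1/2) = 21/2; numerator = -2(2/15) - 2(-4/3) = 12/5; a_3 = (12/5)/(21/2) = 8/35
  n = 4: D(4) = 4(4 + 1/2) = 18; numerator = -2(8/35) - 2(2/15) = -76/105; a_4 = (-76/105)/(18) = -38/945

r = 3; a_0 = 1; a_1 = -4/3; a_2 = 2/15; a_3 = 8/35; a_4 = -38/945


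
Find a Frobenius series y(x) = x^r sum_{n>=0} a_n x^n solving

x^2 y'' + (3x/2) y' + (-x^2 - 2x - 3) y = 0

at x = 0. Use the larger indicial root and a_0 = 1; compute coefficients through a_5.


Write in Frobenius form y'' + (p(x)/x) y' + (q(x)/x^2) y = 0:
  p(x) = 3/2,  q(x) = -x^2 - 2x - 3.
Indicial equation: r(r-1) + (3/2) r + (-3) = 0 -> roots r_1 = 3/2, r_2 = -2.
Take r = r_1 = 3/2. Let y(x) = x^r sum_{n>=0} a_n x^n with a_0 = 1.
Substitute y = x^r sum a_n x^n and match x^{r+n}. The recurrence is
  D(n) a_n - 2 a_{n-1} - 1 a_{n-2} = 0,  where D(n) = (r+n)(r+n-1) + (3/2)(r+n) + (-3).
  a_n = [2 a_{n-1} + 1 a_{n-2}] / D(n).
Since the indicial polynomial factors as (r - r_1)(r - r_2), D(n) = (r_1 + n - r_1)(r_1 + n - r_2) = n(n + 7/2).
Evaluating step by step (a_0 = 1):
  n = 1: D(1) = 1(1 + 7/2) = 9/2; numerator = 2(1) = 2; a_1 = (2)/(9/2) = 4/9
  n = 2: D(2) = 2(2 + 7/2) = 11; numerator = 2(4/9) + 1(1) = 17/9; a_2 = (17/9)/(11) = 17/99
  n = 3: D(3) = 3(3 + 7/2) = 39/2; numerator = 2(17/99) + 1(4/9) = 26/33; a_3 = (26/33)/(39/2) = 4/99
  n = 4: D(4) = 4(4 + 7/2) = 30; numerator = 2(4/99) + 1(17/99) = 25/99; a_4 = (25/99)/(30) = 5/594
  n = 5: D(5) = 5(5 + 7/2) = 85/2; numerator = 2(5/594) + 1(4/99) = 17/297; a_5 = (17/297)/(85/2) = 2/1485

r = 3/2; a_0 = 1; a_1 = 4/9; a_2 = 17/99; a_3 = 4/99; a_4 = 5/594; a_5 = 2/1485


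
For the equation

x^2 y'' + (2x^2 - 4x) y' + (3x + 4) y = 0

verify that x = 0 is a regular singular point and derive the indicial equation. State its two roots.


Divide by x^2 to reach normal form y'' + P_1(x) y' + P_2(x) y = 0 with P_1(x) = 2 - 4/x and P_2(x) = 3/x + 4/x^2.
x = 0 is a singular point because the y'-coefficient 2 - 4/x has a pole at x = 0 and the y-coefficient 3/x + 4/x^2 has a pole at x = 0.
It is a regular singular point because x P_1(x) = p(x) = 2x - 4 and x^2 P_2(x) = q(x) = 3x + 4 are polynomials, hence analytic at x = 0.
p(0) = -4,  q(0) = 4.
Indicial equation: r(r-1) + p(0) r + q(0) = 0, i.e. r^2 + (p(0) - 1) r + q(0) = 0, i.e. r^2 - 5 r + 4 = 0.
Discriminant: (-5)^2 - 4(4) = 9, so r = (5 ± 3)/2.
Solving: r_1 = 4, r_2 = 1.

indicial: r^2 - 5 r + 4 = 0; roots r_1 = 4, r_2 = 1


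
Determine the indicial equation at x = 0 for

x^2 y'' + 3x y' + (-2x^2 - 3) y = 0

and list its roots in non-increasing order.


Divide by x^2 to reach normal form y'' + P_1(x) y' + P_2(x) y = 0 with P_1(x) = 3/x and P_2(x) = -2 - 3/x^2.
x = 0 is a singular point because the y'-coefficient 3/x has a pole at x = 0 and the y-coefficient -2 - 3/x^2 has a pole at x = 0.
It is a regular singular point because x P_1(x) = p(x) = 3 and x^2 P_2(x) = q(x) = -2x^2 - 3 are polynomials, hence analytic at x = 0.
p(0) = 3,  q(0) = -3.
Indicial equation: r(r-1) + p(0) r + q(0) = 0, i.e. r^2 + (p(0) - 1) r + q(0) = 0, i.e. r^2 + 2 r - 3 = 0.
Discriminant: (2)^2 - 4(-3) = 16, so r = (-2 ± 4)/2.
Solving: r_1 = 1, r_2 = -3.

indicial: r^2 + 2 r - 3 = 0; roots r_1 = 1, r_2 = -3


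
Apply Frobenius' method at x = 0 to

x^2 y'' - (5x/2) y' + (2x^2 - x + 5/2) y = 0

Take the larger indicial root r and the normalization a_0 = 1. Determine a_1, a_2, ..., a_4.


Write in Frobenius form y'' + (p(x)/x) y' + (q(x)/x^2) y = 0:
  p(x) = -5/2,  q(x) = 2x^2 - x + 5/2.
Indicial equation: r(r-1) + (-5/2) r + (5/2) = 0 -> roots r_1 = 5/2, r_2 = 1.
Take r = r_1 = 5/2. Let y(x) = x^r sum_{n>=0} a_n x^n with a_0 = 1.
Substitute y = x^r sum a_n x^n and match x^{r+n}. The recurrence is
  D(n) a_n - 1 a_{n-1} + 2 a_{n-2} = 0,  where D(n) = (r+n)(r+n-1) + (-5/2)(r+n) + (5/2).
  a_n = [1 a_{n-1} - 2 a_{n-2}] / D(n).
Since the indicial polynomial factors as (r - r_1)(r - r_2), D(n) = (r_1 + n - r_1)(r_1 + n - r_2) = n(n + 3/2).
Evaluating step by step (a_0 = 1):
  n = 1: D(1) = 1(1 + 3/2) = 5/2; numerator = 1(1) = 1; a_1 = (1)/(5/2) = 2/5
  n = 2: D(2) = 2(2 + 3/2) = 7; numerator = 1(2/5) - 2(1) = -8/5; a_2 = (-8/5)/(7) = -8/35
  n = 3: D(3) = 3(3 + 3/2) = 27/2; numerator = 1(-8/35) - 2(2/5) = -36/35; a_3 = (-36/35)/(27/2) = -8/105
  n = 4: D(4) = 4(4 + 3/2) = 22; numerator = 1(-8/105) - 2(-8/35) = 8/21; a_4 = (8/21)/(22) = 4/231

r = 5/2; a_0 = 1; a_1 = 2/5; a_2 = -8/35; a_3 = -8/105; a_4 = 4/231


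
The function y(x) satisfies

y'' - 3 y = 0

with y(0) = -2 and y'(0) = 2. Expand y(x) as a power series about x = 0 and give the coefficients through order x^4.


Ansatz: y(x) = sum_{n>=0} a_n x^n, so y'(x) = sum_{n>=1} n a_n x^(n-1) and y''(x) = sum_{n>=2} n(n-1) a_n x^(n-2).
Substitute into P(x) y'' + Q(x) y' + R(x) y = 0 with P(x) = 1, Q(x) = 0, R(x) = -3, and match powers of x.
Initial conditions: a_0 = -2, a_1 = 2.
Setting the coefficient of each power of x to zero and solving order by order (substituting the coefficients already found):
  x^0: 2 a_2 - 3 a_0 = 0  ->  2 a_2 = 3 a_0 = -6  ->  a_2 = -3
  x^1: 6 a_3 - 3 a_1 = 0  ->  6 a_3 = 3 a_1 = 6  ->  a_3 = 1
  x^2: 12 a_4 - 3 a_2 = 0  ->  12 a_4 = 3 a_2 = -9  ->  a_4 = -3/4
Truncated series: y(x) = -2 + 2 x - 3 x^2 + x^3 - (3/4) x^4 + O(x^5).

a_0 = -2; a_1 = 2; a_2 = -3; a_3 = 1; a_4 = -3/4


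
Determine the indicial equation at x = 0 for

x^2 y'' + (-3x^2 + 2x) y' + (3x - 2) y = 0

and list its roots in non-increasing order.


Divide by x^2 to reach normal form y'' + P_1(x) y' + P_2(x) y = 0 with P_1(x) = -3 + 2/x and P_2(x) = 3/x - 2/x^2.
x = 0 is a singular point because the y'-coefficient -3 + 2/x has a pole at x = 0 and the y-coefficient 3/x - 2/x^2 has a pole at x = 0.
It is a regular singular point because x P_1(x) = p(x) = 2 - 3x and x^2 P_2(x) = q(x) = 3x - 2 are polynomials, hence analytic at x = 0.
p(0) = 2,  q(0) = -2.
Indicial equation: r(r-1) + p(0) r + q(0) = 0, i.e. r^2 + (p(0) - 1) r + q(0) = 0, i.e. r^2 + 1 r - 2 = 0.
Discriminant: (1)^2 - 4(-2) = 9, so r = (-1 ± 3)/2.
Solving: r_1 = 1, r_2 = -2.

indicial: r^2 + 1 r - 2 = 0; roots r_1 = 1, r_2 = -2


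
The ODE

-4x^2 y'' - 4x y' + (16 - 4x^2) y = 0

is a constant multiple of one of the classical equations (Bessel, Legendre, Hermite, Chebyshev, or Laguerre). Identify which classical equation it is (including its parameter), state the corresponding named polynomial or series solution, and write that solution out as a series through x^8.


All three coefficients share the factor -4; dividing through by -4 gives  x^2 y'' + x y' + (x^2 - 4) y = 0.
This matches the Bessel equation x^2 y'' + x y' + (x^2 - nu^2) y = 0 with nu^2 = 4, so nu = 2; the solution bounded at x = 0 is J_2(x).
Frobenius at x = 0: indicial roots ±nu; for r = nu the recurrence k(k + 2nu) c_k = -c_{k-2} gives the standard series J_nu(x) = sum_{k>=0} (-1)^k / (k! (k+nu)!) (x/2)^(2k+nu). Evaluate the first 4 terms:
  k = 0: (-1)^0 / (0! * 2! * 2^2) x^2 = 1/(1*2*4) x^2 = (1/8) x^2
  k = 1: (-1)^1 / (1! * 3! * 2^4) x^4 = -1/(1*6*16) x^4 = (-1/96) x^4
  k = 2: (-1)^2 / (2! * 4! * 2^6) x^6 = 1/(2*24*64) x^6 = (1/3072) x^6
  k = 3: (-1)^3 / (3! * 5! * 2^8) x^8 = -1/(6*120*256) x^8 = (-1/184320) x^8
Hence J_2(x) = -x^8/184320 + x^6/3072 - x^4/96 + x^2/8 + ....

J_2(x); series = -x^8/184320 + x^6/3072 - x^4/96 + x^2/8


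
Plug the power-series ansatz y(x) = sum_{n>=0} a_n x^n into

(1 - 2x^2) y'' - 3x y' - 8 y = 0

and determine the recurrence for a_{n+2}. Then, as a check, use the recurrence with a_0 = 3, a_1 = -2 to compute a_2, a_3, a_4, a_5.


Substitute y = sum_n a_n x^n.
(1 - 2 x^2) y'' contributes (n+2)(n+1) a_{n+2} - 2 n(n-1) a_n at x^n.
-3 x y'(x) contributes -3 n a_n at x^n.
-8 y(x) contributes -8 a_n at x^n.
Matching x^n: (n+2)(n+1) a_{n+2} + (-2 n(n-1) - 3 n - 8) a_n = 0.
Thus a_{n+2} = (2 n(n-1) + 3 n + 8) / ((n+1)(n+2)) * a_n.

Check with a_0 = 3, a_1 = -2 (apply the recurrence for n = 0, 1, 2, 3): a_0 = 3, a_1 = -2, a_2 = 12, a_3 = -11/3, a_4 = 18, a_5 = -319/60.

a_(n+2) = (2 n(n-1) + 3 n + 8) / ((n+1)(n+2)) * a_n; check: a_0 = 3, a_1 = -2, a_2 = 12, a_3 = -11/3, a_4 = 18, a_5 = -319/60


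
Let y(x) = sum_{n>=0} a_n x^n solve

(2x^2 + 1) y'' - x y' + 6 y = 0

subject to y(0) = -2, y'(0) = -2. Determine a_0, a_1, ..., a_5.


Ansatz: y(x) = sum_{n>=0} a_n x^n, so y'(x) = sum_{n>=1} n a_n x^(n-1) and y''(x) = sum_{n>=2} n(n-1) a_n x^(n-2).
Substitute into P(x) y'' + Q(x) y' + R(x) y = 0 with P(x) = 2x^2 + 1, Q(x) = -x, R(x) = 6, and match powers of x.
Initial conditions: a_0 = -2, a_1 = -2.
Setting the coefficient of each power of x to zero and solving order by order (substituting the coefficients already found):
  x^0: 2 a_2 + 6 a_0 = 0  ->  2 a_2 = -6 a_0 = 12  ->  a_2 = 6
  x^1: 6 a_3 + 5 a_1 = 0  ->  6 a_3 = -5 a_1 = 10  ->  a_3 = 5/3
  x^2: 12 a_4 + 8 a_2 = 0  ->  12 a_4 = -8 a_2 = -48  ->  a_4 = -4
  x^3: 20 a_5 + 15 a_3 = 0  ->  20 a_5 = -15 a_3 = -25  ->  a_5 = -5/4
Truncated series: y(x) = -2 - 2 x + 6 x^2 + (5/3) x^3 - 4 x^4 - (5/4) x^5 + O(x^6).

a_0 = -2; a_1 = -2; a_2 = 6; a_3 = 5/3; a_4 = -4; a_5 = -5/4


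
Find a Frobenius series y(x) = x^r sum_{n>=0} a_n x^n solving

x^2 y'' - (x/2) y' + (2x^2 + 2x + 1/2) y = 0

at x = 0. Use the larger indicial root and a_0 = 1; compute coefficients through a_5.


Write in Frobenius form y'' + (p(x)/x) y' + (q(x)/x^2) y = 0:
  p(x) = -1/2,  q(x) = 2x^2 + 2x + 1/2.
Indicial equation: r(r-1) + (-1/2) r + (1/2) = 0 -> roots r_1 = 1, r_2 = 1/2.
Take r = r_1 = 1. Let y(x) = x^r sum_{n>=0} a_n x^n with a_0 = 1.
Substitute y = x^r sum a_n x^n and match x^{r+n}. The recurrence is
  D(n) a_n + 2 a_{n-1} + 2 a_{n-2} = 0,  where D(n) = (r+n)(r+n-1) + (-1/2)(r+n) + (1/2).
  a_n = [-2 a_{n-1} - 2 a_{n-2}] / D(n).
Since the indicial polynomial factors as (r - r_1)(r - r_2), D(n) = (r_1 + n - r_1)(r_1 + n - r_2) = n(n + 1/2).
Evaluating step by step (a_0 = 1):
  n = 1: D(1) = 1(1 + 1/2) = 3/2; numerator = -2(1) = -2; a_1 = (-2)/(3/2) = -4/3
  n = 2: D(2) = 2(2 + 1/2) = 5; numerator = -2(-4/3) - 2(1) = 2/3; a_2 = (2/3)/(5) = 2/15
  n = 3: D(3) = 3(3 + 1/2) = 21/2; numerator = -2(2/15) - 2(-4/3) = 12/5; a_3 = (12/5)/(21/2) = 8/35
  n = 4: D(4) = 4(4 + 1/2) = 18; numerator = -2(8/35) - 2(2/15) = -76/105; a_4 = (-76/105)/(18) = -38/945
  n = 5: D(5) = 5(5 + 1/2) = 55/2; numerator = -2(-38/945) - 2(8/35) = -356/945; a_5 = (-356/945)/(55/2) = -712/51975

r = 1; a_0 = 1; a_1 = -4/3; a_2 = 2/15; a_3 = 8/35; a_4 = -38/945; a_5 = -712/51975


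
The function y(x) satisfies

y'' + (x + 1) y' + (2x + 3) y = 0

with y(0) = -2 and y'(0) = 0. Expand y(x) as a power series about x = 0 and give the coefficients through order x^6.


Ansatz: y(x) = sum_{n>=0} a_n x^n, so y'(x) = sum_{n>=1} n a_n x^(n-1) and y''(x) = sum_{n>=2} n(n-1) a_n x^(n-2).
Substitute into P(x) y'' + Q(x) y' + R(x) y = 0 with P(x) = 1, Q(x) = x + 1, R(x) = 2x + 3, and match powers of x.
Initial conditions: a_0 = -2, a_1 = 0.
Setting the coefficient of each power of x to zero and solving order by order (substituting the coefficients already found):
  x^0: 2 a_2 + a_1 + 3 a_0 = 0  ->  2 a_2 = -a_1 - 3 a_0 = 6  ->  a_2 = 3
  x^1: 6 a_3 + 2 a_2 + 4 a_1 + 2 a_0 = 0  ->  6 a_3 = -2 a_2 - 4 a_1 - 2 a_0 = -2  ->  a_3 = -1/3
  x^2: 12 a_4 + 3 a_3 + 5 a_2 + 2 a_1 = 0  ->  12 a_4 = -3 a_3 - 5 a_2 - 2 a_1 = -14  ->  a_4 = -7/6
  x^3: 20 a_5 + 4 a_4 + 6 a_3 + 2 a_2 = 0  ->  20 a_5 = -4 a_4 - 6 a_3 - 2 a_2 = 2/3  ->  a_5 = 1/30
  x^4: 30 a_6 + 5 a_5 + 7 a_4 + 2 a_3 = 0  ->  30 a_6 = -5 a_5 - 7 a_4 - 2 a_3 = 26/3  ->  a_6 = 13/45
Truncated series: y(x) = -2 + 3 x^2 - (1/3) x^3 - (7/6) x^4 + (1/30) x^5 + (13/45) x^6 + O(x^7).

a_0 = -2; a_1 = 0; a_2 = 3; a_3 = -1/3; a_4 = -7/6; a_5 = 1/30; a_6 = 13/45


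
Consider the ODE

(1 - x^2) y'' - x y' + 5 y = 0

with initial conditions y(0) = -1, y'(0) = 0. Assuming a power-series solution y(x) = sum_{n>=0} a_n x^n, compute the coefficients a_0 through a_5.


Ansatz: y(x) = sum_{n>=0} a_n x^n, so y'(x) = sum_{n>=1} n a_n x^(n-1) and y''(x) = sum_{n>=2} n(n-1) a_n x^(n-2).
Substitute into P(x) y'' + Q(x) y' + R(x) y = 0 with P(x) = 1 - x^2, Q(x) = -x, R(x) = 5, and match powers of x.
Initial conditions: a_0 = -1, a_1 = 0.
Setting the coefficient of each power of x to zero and solving order by order (substituting the coefficients already found):
  x^0: 2 a_2 + 5 a_0 = 0  ->  2 a_2 = -5 a_0 = 5  ->  a_2 = 5/2
  x^1: 6 a_3 + 4 a_1 = 0  ->  6 a_3 = -4 a_1 = 0  ->  a_3 = 0
  x^2: 12 a_4 + a_2 = 0  ->  12 a_4 = -a_2 = -5/2  ->  a_4 = -5/24
  x^3: 20 a_5 - 4 a_3 = 0  ->  20 a_5 = 4 a_3 = 0  ->  a_5 = 0
Truncated series: y(x) = -1 + (5/2) x^2 - (5/24) x^4 + O(x^6).

a_0 = -1; a_1 = 0; a_2 = 5/2; a_3 = 0; a_4 = -5/24; a_5 = 0


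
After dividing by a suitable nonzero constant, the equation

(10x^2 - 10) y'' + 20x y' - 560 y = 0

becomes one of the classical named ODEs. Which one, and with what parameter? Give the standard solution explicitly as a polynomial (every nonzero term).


All three coefficients share the factor -10; dividing through by -10 gives  (1 - x^2) y'' - 2x y' + 56 y = 0.
This matches the Legendre equation (1 - x^2) y'' - 2x y' + n(n+1) y = 0 (note the -2x y' term) with n(n+1) = 56, so n = 7; the polynomial solution is P_7(x).
With y = sum_k a_k x^k, matching x^k gives (k+2)(k+1) a_{k+2} = [k(k+1) - n(n+1)] a_k = (k - 7)(k + 8) a_k. The right side vanishes at k = 7, so the series with the parity of 7 terminates at degree 7.
Standard normalization (P_n(1) = 1): leading coefficient (2n)!/(2^n (n!)^2) = 87178291200/(128*25401600) = 429/16, so a_7 = 429/16. Work downward with a_k = (k+1)(k+2) a_{k+2} / ((k - 7)(k + 8)):
  a_5 = (6)(7)(429/16) / ((5 - 7)(5 + 8)) = (9009/8)/(-26) = -693/16
  a_3 = (4)(5)(-693/16) / ((3 - 7)(3 + 8)) = (-3465/4)/(-44) = 315/16
  a_1 = (2)(3)(315/16) / ((1 - 7)(1 + 8)) = (945/8)/(-54) = -35/16
Hence P_7(x) = 429 x^7/16 - 693 x^5/16 + 315 x^3/16 - 35 x/16.

P_7(x); series = 429 x^7/16 - 693 x^5/16 + 315 x^3/16 - 35 x/16


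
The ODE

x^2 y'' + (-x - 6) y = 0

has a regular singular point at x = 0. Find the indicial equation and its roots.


Divide by x^2 to reach normal form y'' + P_1(x) y' + P_2(x) y = 0 with P_1(x) = 0 and P_2(x) = -1/x - 6/x^2.
x = 0 is a singular point because the y-coefficient -1/x - 6/x^2 has a pole at x = 0.
It is a regular singular point because x P_1(x) = p(x) = 0 and x^2 P_2(x) = q(x) = -x - 6 are polynomials, hence analytic at x = 0.
p(0) = 0,  q(0) = -6.
Indicial equation: r(r-1) + p(0) r + q(0) = 0, i.e. r^2 + (p(0) - 1) r + q(0) = 0, i.e. r^2 - 1 r - 6 = 0.
Discriminant: (-1)^2 - 4(-6) = 25, so r = (1 ± 5)/2.
Solving: r_1 = 3, r_2 = -2.

indicial: r^2 - 1 r - 6 = 0; roots r_1 = 3, r_2 = -2


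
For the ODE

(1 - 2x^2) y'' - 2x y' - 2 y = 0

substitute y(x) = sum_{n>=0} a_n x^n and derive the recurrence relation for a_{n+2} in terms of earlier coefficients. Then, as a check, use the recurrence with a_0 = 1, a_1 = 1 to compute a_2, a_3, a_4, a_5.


Substitute y = sum_n a_n x^n.
(1 - 2 x^2) y'' contributes (n+2)(n+1) a_{n+2} - 2 n(n-1) a_n at x^n.
-2 x y'(x) contributes -2 n a_n at x^n.
-2 y(x) contributes -2 a_n at x^n.
Matching x^n: (n+2)(n+1) a_{n+2} + (-2 n(n-1) - 2 n - 2) a_n = 0.
Thus a_{n+2} = (2 n(n-1) + 2 n + 2) / ((n+1)(n+2)) * a_n.

Check with a_0 = 1, a_1 = 1 (apply the recurrence for n = 0, 1, 2, 3): a_0 = 1, a_1 = 1, a_2 = 1, a_3 = 2/3, a_4 = 5/6, a_5 = 2/3.

a_(n+2) = (2 n(n-1) + 2 n + 2) / ((n+1)(n+2)) * a_n; check: a_0 = 1, a_1 = 1, a_2 = 1, a_3 = 2/3, a_4 = 5/6, a_5 = 2/3


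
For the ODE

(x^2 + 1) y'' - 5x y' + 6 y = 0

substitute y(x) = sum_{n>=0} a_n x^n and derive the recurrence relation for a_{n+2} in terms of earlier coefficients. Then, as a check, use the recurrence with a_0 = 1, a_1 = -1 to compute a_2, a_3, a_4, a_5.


Substitute y = sum_n a_n x^n.
(1 + 1 x^2) y'' contributes (n+2)(n+1) a_{n+2} + n(n-1) a_n at x^n.
-5 x y'(x) contributes -5 n a_n at x^n.
6 y(x) contributes 6 a_n at x^n.
Matching x^n: (n+2)(n+1) a_{n+2} + (n(n-1) - 5 n + 6) a_n = 0.
Thus a_{n+2} = (-n(n-1) + 5 n - 6) / ((n+1)(n+2)) * a_n.

Check with a_0 = 1, a_1 = -1 (apply the recurrence for n = 0, 1, 2, 3): a_0 = 1, a_1 = -1, a_2 = -3, a_3 = 1/6, a_4 = -1/2, a_5 = 1/40.

a_(n+2) = (-n(n-1) + 5 n - 6) / ((n+1)(n+2)) * a_n; check: a_0 = 1, a_1 = -1, a_2 = -3, a_3 = 1/6, a_4 = -1/2, a_5 = 1/40


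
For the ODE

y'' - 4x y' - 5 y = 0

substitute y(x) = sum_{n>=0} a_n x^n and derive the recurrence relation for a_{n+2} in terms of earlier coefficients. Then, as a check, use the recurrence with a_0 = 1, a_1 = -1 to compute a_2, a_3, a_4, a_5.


Substitute y = sum_n a_n x^n.
y''(x) has coefficient (n+2)(n+1) a_{n+2} at x^n;
-4 x y'(x) has coefficient -4 n a_n at x^n (shift);
-5 y(x) has coefficient -5 a_n at x^n.
Matching x^n: (n+2)(n+1) a_{n+2} + (-4n - 5) a_n = 0.
Thus a_{n+2} = (4n + 5) / ((n+1)(n+2)) * a_n.

Check with a_0 = 1, a_1 = -1 (apply the recurrence for n = 0, 1, 2, 3): a_0 = 1, a_1 = -1, a_2 = 5/2, a_3 = -3/2, a_4 = 65/24, a_5 = -51/40.

a_(n+2) = (4n + 5) / ((n+1)(n+2)) * a_n; check: a_0 = 1, a_1 = -1, a_2 = 5/2, a_3 = -3/2, a_4 = 65/24, a_5 = -51/40


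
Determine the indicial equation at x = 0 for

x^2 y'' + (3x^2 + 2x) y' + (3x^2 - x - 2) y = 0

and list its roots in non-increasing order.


Divide by x^2 to reach normal form y'' + P_1(x) y' + P_2(x) y = 0 with P_1(x) = 3 + 2/x and P_2(x) = 3 - 1/x - 2/x^2.
x = 0 is a singular point because the y'-coefficient 3 + 2/x has a pole at x = 0 and the y-coefficient 3 - 1/x - 2/x^2 has a pole at x = 0.
It is a regular singular point because x P_1(x) = p(x) = 3x + 2 and x^2 P_2(x) = q(x) = 3x^2 - x - 2 are polynomials, hence analytic at x = 0.
p(0) = 2,  q(0) = -2.
Indicial equation: r(r-1) + p(0) r + q(0) = 0, i.e. r^2 + (p(0) - 1) r + q(0) = 0, i.e. r^2 + 1 r - 2 = 0.
Discriminant: (1)^2 - 4(-2) = 9, so r = (-1 ± 3)/2.
Solving: r_1 = 1, r_2 = -2.

indicial: r^2 + 1 r - 2 = 0; roots r_1 = 1, r_2 = -2


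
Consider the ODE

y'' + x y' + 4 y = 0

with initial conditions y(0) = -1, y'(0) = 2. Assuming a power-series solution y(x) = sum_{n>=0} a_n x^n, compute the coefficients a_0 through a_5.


Ansatz: y(x) = sum_{n>=0} a_n x^n, so y'(x) = sum_{n>=1} n a_n x^(n-1) and y''(x) = sum_{n>=2} n(n-1) a_n x^(n-2).
Substitute into P(x) y'' + Q(x) y' + R(x) y = 0 with P(x) = 1, Q(x) = x, R(x) = 4, and match powers of x.
Initial conditions: a_0 = -1, a_1 = 2.
Setting the coefficient of each power of x to zero and solving order by order (substituting the coefficients already found):
  x^0: 2 a_2 + 4 a_0 = 0  ->  2 a_2 = -4 a_0 = 4  ->  a_2 = 2
  x^1: 6 a_3 + 5 a_1 = 0  ->  6 a_3 = -5 a_1 = -10  ->  a_3 = -5/3
  x^2: 12 a_4 + 6 a_2 = 0  ->  12 a_4 = -6 a_2 = -12  ->  a_4 = -1
  x^3: 20 a_5 + 7 a_3 = 0  ->  20 a_5 = -7 a_3 = 35/3  ->  a_5 = 7/12
Truncated series: y(x) = -1 + 2 x + 2 x^2 - (5/3) x^3 - x^4 + (7/12) x^5 + O(x^6).

a_0 = -1; a_1 = 2; a_2 = 2; a_3 = -5/3; a_4 = -1; a_5 = 7/12


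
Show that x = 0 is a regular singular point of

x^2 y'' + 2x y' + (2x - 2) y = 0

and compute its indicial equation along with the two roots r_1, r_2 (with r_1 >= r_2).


Divide by x^2 to reach normal form y'' + P_1(x) y' + P_2(x) y = 0 with P_1(x) = 2/x and P_2(x) = 2/x - 2/x^2.
x = 0 is a singular point because the y'-coefficient 2/x has a pole at x = 0 and the y-coefficient 2/x - 2/x^2 has a pole at x = 0.
It is a regular singular point because x P_1(x) = p(x) = 2 and x^2 P_2(x) = q(x) = 2x - 2 are polynomials, hence analytic at x = 0.
p(0) = 2,  q(0) = -2.
Indicial equation: r(r-1) + p(0) r + q(0) = 0, i.e. r^2 + (p(0) - 1) r + q(0) = 0, i.e. r^2 + 1 r - 2 = 0.
Discriminant: (1)^2 - 4(-2) = 9, so r = (-1 ± 3)/2.
Solving: r_1 = 1, r_2 = -2.

indicial: r^2 + 1 r - 2 = 0; roots r_1 = 1, r_2 = -2


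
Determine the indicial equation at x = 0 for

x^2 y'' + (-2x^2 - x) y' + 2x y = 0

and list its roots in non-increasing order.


Divide by x^2 to reach normal form y'' + P_1(x) y' + P_2(x) y = 0 with P_1(x) = -2 - 1/x and P_2(x) = 2/x.
x = 0 is a singular point because the y'-coefficient -2 - 1/x has a pole at x = 0 and the y-coefficient 2/x has a pole at x = 0.
It is a regular singular point because x P_1(x) = p(x) = -2x - 1 and x^2 P_2(x) = q(x) = 2x are polynomials, hence analytic at x = 0.
p(0) = -1,  q(0) = 0.
Indicial equation: r(r-1) + p(0) r + q(0) = 0, i.e. r^2 + (p(0) - 1) r + q(0) = 0, i.e. r^2 - 2 r = 0.
Discriminant: (-2)^2 - 4(0) = 4, so r = (2 ± 2)/2.
Solving: r_1 = 2, r_2 = 0.

indicial: r^2 - 2 r = 0; roots r_1 = 2, r_2 = 0


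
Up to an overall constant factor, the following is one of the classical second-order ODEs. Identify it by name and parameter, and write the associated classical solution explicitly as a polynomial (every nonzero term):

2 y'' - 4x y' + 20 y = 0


All three coefficients share the factor 2; dividing through by 2 gives  y'' - 2x y' + 10 y = 0.
This matches the Hermite equation y'' - 2x y' + 2n y = 0 with 2n = 10, so n = 5; the polynomial solution is H_5(x).
With y = sum_k a_k x^k, matching x^k gives (k+2)(k+1) a_{k+2} = 2(k - n) a_k = 2(k - 5) a_k. The right side vanishes at k = 5, so the series with the parity of 5 terminates at degree 5.
Standard normalization: leading coefficient of H_n is 2^n, so a_5 = 2^5 = 32. Work downward with a_k = (k+1)(k+2) a_{k+2} / (2(k - n)):
  a_3 = (4)(5)(32) / (2(3 - 5)) = 640/(-4) = -160
  a_1 = (2)(3)(-160) / (2(1 - 5)) = -960/(-8) = 120
Hence H_5(x) = 32 x^5 - 160 x^3 + 120 x.

H_5(x); series = 32 x^5 - 160 x^3 + 120 x


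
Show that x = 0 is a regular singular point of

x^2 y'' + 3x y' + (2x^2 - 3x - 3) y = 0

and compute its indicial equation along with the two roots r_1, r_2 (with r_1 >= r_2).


Divide by x^2 to reach normal form y'' + P_1(x) y' + P_2(x) y = 0 with P_1(x) = 3/x and P_2(x) = 2 - 3/x - 3/x^2.
x = 0 is a singular point because the y'-coefficient 3/x has a pole at x = 0 and the y-coefficient 2 - 3/x - 3/x^2 has a pole at x = 0.
It is a regular singular point because x P_1(x) = p(x) = 3 and x^2 P_2(x) = q(x) = 2x^2 - 3x - 3 are polynomials, hence analytic at x = 0.
p(0) = 3,  q(0) = -3.
Indicial equation: r(r-1) + p(0) r + q(0) = 0, i.e. r^2 + (p(0) - 1) r + q(0) = 0, i.e. r^2 + 2 r - 3 = 0.
Discriminant: (2)^2 - 4(-3) = 16, so r = (-2 ± 4)/2.
Solving: r_1 = 1, r_2 = -3.

indicial: r^2 + 2 r - 3 = 0; roots r_1 = 1, r_2 = -3


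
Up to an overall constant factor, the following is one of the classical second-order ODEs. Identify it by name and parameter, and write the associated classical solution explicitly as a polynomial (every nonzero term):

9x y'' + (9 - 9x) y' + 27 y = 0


All three coefficients share the factor 9; dividing through by 9 gives  x y'' + (1 - x) y' + 3 y = 0.
This matches the Laguerre equation x y'' + (1 - x) y' + n y = 0 with n = 3; the polynomial solution is L_3(x).
With y = sum_k a_k x^k, matching x^k gives (k+1)k a_{k+1} + (k+1) a_{k+1} - k a_k + n a_k = 0, i.e. (k+1)^2 a_{k+1} = (k - n) a_k = (k - 3) a_k. The right side vanishes at k = 3, so the series terminates at degree 3.
Standard normalization L_n(0) = 1 gives a_0 = 1. Work upward with a_{k+1} = (k - 3) a_k / (k+1)^2:
  a_1 = (0 - 3)(1) / 1^2 = -3/1 = -3
  a_2 = (1 - 3)(-3) / 2^2 = 6/4 = 3/2
  a_3 = (2 - 3)(3/2) / 3^2 = (-3/2)/9 = -1/6
Hence L_3(x) = -x^3/6 + 3 x^2/2 - 3 x + 1.

L_3(x); series = -x^3/6 + 3 x^2/2 - 3 x + 1


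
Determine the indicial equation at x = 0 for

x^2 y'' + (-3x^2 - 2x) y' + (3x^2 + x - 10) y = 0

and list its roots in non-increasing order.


Divide by x^2 to reach normal form y'' + P_1(x) y' + P_2(x) y = 0 with P_1(x) = -3 - 2/x and P_2(x) = 3 + 1/x - 10/x^2.
x = 0 is a singular point because the y'-coefficient -3 - 2/x has a pole at x = 0 and the y-coefficient 3 + 1/x - 10/x^2 has a pole at x = 0.
It is a regular singular point because x P_1(x) = p(x) = -3x - 2 and x^2 P_2(x) = q(x) = 3x^2 + x - 10 are polynomials, hence analytic at x = 0.
p(0) = -2,  q(0) = -10.
Indicial equation: r(r-1) + p(0) r + q(0) = 0, i.e. r^2 + (p(0) - 1) r + q(0) = 0, i.e. r^2 - 3 r - 10 = 0.
Discriminant: (-3)^2 - 4(-10) = 49, so r = (3 ± 7)/2.
Solving: r_1 = 5, r_2 = -2.

indicial: r^2 - 3 r - 10 = 0; roots r_1 = 5, r_2 = -2
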